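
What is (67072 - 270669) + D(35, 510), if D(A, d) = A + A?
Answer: -203527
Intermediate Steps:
D(A, d) = 2*A
(67072 - 270669) + D(35, 510) = (67072 - 270669) + 2*35 = -203597 + 70 = -203527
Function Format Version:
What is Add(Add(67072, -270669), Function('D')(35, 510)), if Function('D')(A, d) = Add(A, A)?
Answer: -203527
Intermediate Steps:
Function('D')(A, d) = Mul(2, A)
Add(Add(67072, -270669), Function('D')(35, 510)) = Add(Add(67072, -270669), Mul(2, 35)) = Add(-203597, 70) = -203527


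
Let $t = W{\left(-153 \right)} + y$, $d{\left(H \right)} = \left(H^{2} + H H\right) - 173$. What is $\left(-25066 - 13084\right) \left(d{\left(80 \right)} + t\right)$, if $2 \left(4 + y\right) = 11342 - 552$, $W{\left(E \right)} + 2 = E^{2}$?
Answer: $-1580363750$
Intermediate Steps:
$W{\left(E \right)} = -2 + E^{2}$
$d{\left(H \right)} = -173 + 2 H^{2}$ ($d{\left(H \right)} = \left(H^{2} + H^{2}\right) - 173 = 2 H^{2} - 173 = -173 + 2 H^{2}$)
$y = 5391$ ($y = -4 + \frac{11342 - 552}{2} = -4 + \frac{1}{2} \cdot 10790 = -4 + 5395 = 5391$)
$t = 28798$ ($t = \left(-2 + \left(-153\right)^{2}\right) + 5391 = \left(-2 + 23409\right) + 5391 = 23407 + 5391 = 28798$)
$\left(-25066 - 13084\right) \left(d{\left(80 \right)} + t\right) = \left(-25066 - 13084\right) \left(\left(-173 + 2 \cdot 80^{2}\right) + 28798\right) = - 38150 \left(\left(-173 + 2 \cdot 6400\right) + 28798\right) = - 38150 \left(\left(-173 + 12800\right) + 28798\right) = - 38150 \left(12627 + 28798\right) = \left(-38150\right) 41425 = -1580363750$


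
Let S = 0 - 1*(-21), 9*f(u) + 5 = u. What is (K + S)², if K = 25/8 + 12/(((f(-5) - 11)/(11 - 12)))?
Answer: 479653801/760384 ≈ 630.80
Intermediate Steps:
f(u) = -5/9 + u/9
K = 3589/872 (K = 25/8 + 12/((((-5/9 + (⅑)*(-5)) - 11)/(11 - 12))) = 25*(⅛) + 12/((((-5/9 - 5/9) - 11)/(-1))) = 25/8 + 12/(((-10/9 - 11)*(-1))) = 25/8 + 12/((-109/9*(-1))) = 25/8 + 12/(109/9) = 25/8 + 12*(9/109) = 25/8 + 108/109 = 3589/872 ≈ 4.1158)
S = 21 (S = 0 + 21 = 21)
(K + S)² = (3589/872 + 21)² = (21901/872)² = 479653801/760384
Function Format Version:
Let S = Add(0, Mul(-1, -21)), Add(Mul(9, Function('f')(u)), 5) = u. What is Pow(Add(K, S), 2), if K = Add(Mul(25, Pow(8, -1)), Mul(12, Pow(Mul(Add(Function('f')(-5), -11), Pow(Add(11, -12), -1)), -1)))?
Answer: Rational(479653801, 760384) ≈ 630.80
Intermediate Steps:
Function('f')(u) = Add(Rational(-5, 9), Mul(Rational(1, 9), u))
K = Rational(3589, 872) (K = Add(Mul(25, Pow(8, -1)), Mul(12, Pow(Mul(Add(Add(Rational(-5, 9), Mul(Rational(1, 9), -5)), -11), Pow(Add(11, -12), -1)), -1))) = Add(Mul(25, Rational(1, 8)), Mul(12, Pow(Mul(Add(Add(Rational(-5, 9), Rational(-5, 9)), -11), Pow(-1, -1)), -1))) = Add(Rational(25, 8), Mul(12, Pow(Mul(Add(Rational(-10, 9), -11), -1), -1))) = Add(Rational(25, 8), Mul(12, Pow(Mul(Rational(-109, 9), -1), -1))) = Add(Rational(25, 8), Mul(12, Pow(Rational(109, 9), -1))) = Add(Rational(25, 8), Mul(12, Rational(9, 109))) = Add(Rational(25, 8), Rational(108, 109)) = Rational(3589, 872) ≈ 4.1158)
S = 21 (S = Add(0, 21) = 21)
Pow(Add(K, S), 2) = Pow(Add(Rational(3589, 872), 21), 2) = Pow(Rational(21901, 872), 2) = Rational(479653801, 760384)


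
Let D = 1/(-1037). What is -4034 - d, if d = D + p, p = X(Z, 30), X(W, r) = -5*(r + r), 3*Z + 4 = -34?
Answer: -3872157/1037 ≈ -3734.0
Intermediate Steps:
Z = -38/3 (Z = -4/3 + (⅓)*(-34) = -4/3 - 34/3 = -38/3 ≈ -12.667)
X(W, r) = -10*r
D = -1/1037 ≈ -0.00096432
p = -300 (p = -10*30 = -300)
d = -311101/1037 (d = -1/1037 - 300 = -311101/1037 ≈ -300.00)
-4034 - d = -4034 - 1*(-311101/1037) = -4034 + 311101/1037 = -3872157/1037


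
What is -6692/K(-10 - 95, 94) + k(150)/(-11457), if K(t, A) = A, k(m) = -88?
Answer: -38330986/538479 ≈ -71.184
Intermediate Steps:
-6692/K(-10 - 95, 94) + k(150)/(-11457) = -6692/94 - 88/(-11457) = -6692*1/94 - 88*(-1/11457) = -3346/47 + 88/11457 = -38330986/538479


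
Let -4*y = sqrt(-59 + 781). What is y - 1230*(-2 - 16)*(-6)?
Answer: -132840 - 19*sqrt(2)/4 ≈ -1.3285e+5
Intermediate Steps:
y = -19*sqrt(2)/4 (y = -sqrt(-59 + 781)/4 = -19*sqrt(2)/4 ≈ -6.7175)
y - 1230*(-2 - 16)*(-6) = -19*sqrt(2)/4 - 1230*(-2 - 16)*(-6) = -19*sqrt(2)/4 - (-22140)*(-6) = -19*sqrt(2)/4 - 1230*108 = -19*sqrt(2)/4 - 132840 = -132840 - 19*sqrt(2)/4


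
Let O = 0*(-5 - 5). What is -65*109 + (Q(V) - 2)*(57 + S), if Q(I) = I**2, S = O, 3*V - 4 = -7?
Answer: -7142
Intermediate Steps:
V = -1 (V = 4/3 + (1/3)*(-7) = 4/3 - 7/3 = -1)
O = 0 (O = 0*(-10) = 0)
S = 0
-65*109 + (Q(V) - 2)*(57 + S) = -65*109 + ((-1)**2 - 2)*(57 + 0) = -7085 + (1 - 2)*57 = -7085 - 1*57 = -7085 - 57 = -7142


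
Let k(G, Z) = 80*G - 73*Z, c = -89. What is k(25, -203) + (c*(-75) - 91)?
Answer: 23403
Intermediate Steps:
k(G, Z) = -73*Z + 80*G
k(25, -203) + (c*(-75) - 91) = (-73*(-203) + 80*25) + (-89*(-75) - 91) = (14819 + 2000) + (6675 - 91) = 16819 + 6584 = 23403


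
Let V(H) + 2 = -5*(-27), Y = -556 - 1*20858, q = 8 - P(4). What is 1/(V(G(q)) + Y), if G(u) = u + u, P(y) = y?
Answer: -1/21281 ≈ -4.6990e-5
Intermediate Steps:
q = 4 (q = 8 - 1*4 = 8 - 4 = 4)
Y = -21414 (Y = -556 - 20858 = -21414)
G(u) = 2*u
V(H) = 133 (V(H) = -2 - 5*(-27) = -2 + 135 = 133)
1/(V(G(q)) + Y) = 1/(133 - 21414) = 1/(-21281) = -1/21281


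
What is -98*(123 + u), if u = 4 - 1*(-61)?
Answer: -18424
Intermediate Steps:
u = 65 (u = 4 + 61 = 65)
-98*(123 + u) = -98*(123 + 65) = -98*188 = -18424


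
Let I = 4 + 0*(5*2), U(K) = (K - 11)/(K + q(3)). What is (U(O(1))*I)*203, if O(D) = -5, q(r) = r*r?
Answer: -3248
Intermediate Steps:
q(r) = r²
U(K) = (-11 + K)/(9 + K) (U(K) = (K - 11)/(K + 3²) = (-11 + K)/(K + 9) = (-11 + K)/(9 + K))
I = 4 (I = 4 + 0*10 = 4 + 0 = 4)
(U(O(1))*I)*203 = (((-11 - 5)/(9 - 5))*4)*203 = ((-16/4)*4)*203 = (((¼)*(-16))*4)*203 = -4*4*203 = -16*203 = -3248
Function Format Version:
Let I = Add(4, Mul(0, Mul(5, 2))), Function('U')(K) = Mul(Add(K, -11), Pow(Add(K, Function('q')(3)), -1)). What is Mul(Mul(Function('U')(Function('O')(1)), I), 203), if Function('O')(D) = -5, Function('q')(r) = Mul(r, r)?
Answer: -3248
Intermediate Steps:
Function('q')(r) = Pow(r, 2)
Function('U')(K) = Mul(Pow(Add(9, K), -1), Add(-11, K)) (Function('U')(K) = Mul(Add(K, -11), Pow(Add(K, Pow(3, 2)), -1)) = Mul(Add(-11, K), Pow(Add(K, 9), -1)) = Mul(Add(-11, K), Pow(Add(9, K), -1)) = Mul(Pow(Add(9, K), -1), Add(-11, K)))
I = 4 (I = Add(4, Mul(0, 10)) = Add(4, 0) = 4)
Mul(Mul(Function('U')(Function('O')(1)), I), 203) = Mul(Mul(Mul(Pow(Add(9, -5), -1), Add(-11, -5)), 4), 203) = Mul(Mul(Mul(Pow(4, -1), -16), 4), 203) = Mul(Mul(Mul(Rational(1, 4), -16), 4), 203) = Mul(Mul(-4, 4), 203) = Mul(-16, 203) = -3248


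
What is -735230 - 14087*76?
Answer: -1805842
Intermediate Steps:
-735230 - 14087*76 = -735230 - 1*1070612 = -735230 - 1070612 = -1805842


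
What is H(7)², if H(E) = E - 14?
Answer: 49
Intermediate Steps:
H(E) = -14 + E
H(7)² = (-14 + 7)² = (-7)² = 49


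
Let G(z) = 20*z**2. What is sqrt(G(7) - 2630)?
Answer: 5*I*sqrt(66) ≈ 40.62*I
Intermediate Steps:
sqrt(G(7) - 2630) = sqrt(20*7**2 - 2630) = sqrt(20*49 - 2630) = sqrt(980 - 2630) = sqrt(-1650) = 5*I*sqrt(66)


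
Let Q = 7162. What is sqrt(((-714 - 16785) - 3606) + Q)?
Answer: I*sqrt(13943) ≈ 118.08*I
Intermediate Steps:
sqrt(((-714 - 16785) - 3606) + Q) = sqrt(((-714 - 16785) - 3606) + 7162) = sqrt((-17499 - 3606) + 7162) = sqrt(-21105 + 7162) = sqrt(-13943) = I*sqrt(13943)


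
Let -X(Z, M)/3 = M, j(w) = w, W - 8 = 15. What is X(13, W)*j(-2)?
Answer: 138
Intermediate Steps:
W = 23 (W = 8 + 15 = 23)
X(Z, M) = -3*M
X(13, W)*j(-2) = -3*23*(-2) = -69*(-2) = 138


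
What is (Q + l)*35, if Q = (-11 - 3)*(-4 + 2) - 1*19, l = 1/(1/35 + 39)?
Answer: 431515/1366 ≈ 315.90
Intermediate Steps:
l = 35/1366 (l = 1/(1/35 + 39) = 1/(1366/35) = 35/1366 ≈ 0.025622)
Q = 9 (Q = -14*(-2) - 19 = 28 - 19 = 9)
(Q + l)*35 = (9 + 35/1366)*35 = (12329/1366)*35 = 431515/1366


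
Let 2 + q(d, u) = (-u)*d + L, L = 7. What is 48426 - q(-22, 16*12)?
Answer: 44197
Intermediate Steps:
q(d, u) = 5 - d*u (q(d, u) = -2 + ((-u)*d + 7) = -2 + (-d*u + 7) = -2 + (7 - d*u) = 5 - d*u)
48426 - q(-22, 16*12) = 48426 - (5 - 1*(-22)*16*12) = 48426 - (5 - 1*(-22)*192) = 48426 - (5 + 4224) = 48426 - 1*4229 = 48426 - 4229 = 44197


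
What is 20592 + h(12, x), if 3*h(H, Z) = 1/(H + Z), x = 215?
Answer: 14023153/681 ≈ 20592.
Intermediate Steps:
h(H, Z) = 1/(3*(H + Z))
20592 + h(12, x) = 20592 + 1/(3*(12 + 215)) = 20592 + (⅓)/227 = 20592 + (⅓)*(1/227) = 20592 + 1/681 = 14023153/681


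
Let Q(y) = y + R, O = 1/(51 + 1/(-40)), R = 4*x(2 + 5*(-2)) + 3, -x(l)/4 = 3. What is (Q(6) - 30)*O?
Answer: -2760/2039 ≈ -1.3536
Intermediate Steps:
x(l) = -12 (x(l) = -4*3 = -12)
R = -45 (R = 4*(-12) + 3 = -48 + 3 = -45)
O = 40/2039 (O = 1/(51 - 1/40) = 1/(2039/40) = 40/2039 ≈ 0.019617)
Q(y) = -45 + y (Q(y) = y - 45 = -45 + y)
(Q(6) - 30)*O = ((-45 + 6) - 30)*(40/2039) = (-39 - 30)*(40/2039) = -69*40/2039 = -2760/2039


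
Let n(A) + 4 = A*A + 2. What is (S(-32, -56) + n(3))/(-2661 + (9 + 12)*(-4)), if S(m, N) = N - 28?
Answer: 77/2745 ≈ 0.028051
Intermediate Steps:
S(m, N) = -28 + N
n(A) = -2 + A² (n(A) = -4 + (A*A + 2) = -4 + (A² + 2) = -4 + (2 + A²) = -2 + A²)
(S(-32, -56) + n(3))/(-2661 + (9 + 12)*(-4)) = ((-28 - 56) + (-2 + 3²))/(-2661 + (9 + 12)*(-4)) = (-84 + (-2 + 9))/(-2661 + 21*(-4)) = (-84 + 7)/(-2661 - 84) = -77/(-2745) = -77*(-1/2745) = 77/2745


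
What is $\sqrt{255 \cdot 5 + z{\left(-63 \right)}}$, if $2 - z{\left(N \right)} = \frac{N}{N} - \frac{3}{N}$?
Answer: $\frac{\sqrt{562695}}{21} \approx 35.72$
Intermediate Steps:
$z{\left(N \right)} = 1 + \frac{3}{N}$ ($z{\left(N \right)} = 2 - \left(\frac{N}{N} - \frac{3}{N}\right) = 2 - \left(1 - \frac{3}{N}\right) = 1 + \frac{3}{N}$)
$\sqrt{255 \cdot 5 + z{\left(-63 \right)}} = \sqrt{255 \cdot 5 + \frac{3 - 63}{-63}} = \sqrt{1275 - - \frac{20}{21}} = \sqrt{1275 + \frac{20}{21}} = \sqrt{\frac{26795}{21}} = \frac{\sqrt{562695}}{21}$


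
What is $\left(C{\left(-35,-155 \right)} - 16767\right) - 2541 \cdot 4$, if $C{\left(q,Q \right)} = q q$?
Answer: $-25706$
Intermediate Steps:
$C{\left(q,Q \right)} = q^{2}$
$\left(C{\left(-35,-155 \right)} - 16767\right) - 2541 \cdot 4 = \left(\left(-35\right)^{2} - 16767\right) - 2541 \cdot 4 = \left(1225 - 16767\right) - 10164 = -15542 - 10164 = -25706$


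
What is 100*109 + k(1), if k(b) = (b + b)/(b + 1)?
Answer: 10901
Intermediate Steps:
k(b) = 2*b/(1 + b) (k(b) = (2*b)/(1 + b) = 2*b/(1 + b))
100*109 + k(1) = 100*109 + 2*1/(1 + 1) = 10900 + 2*1/2 = 10900 + 2*1*(½) = 10900 + 1 = 10901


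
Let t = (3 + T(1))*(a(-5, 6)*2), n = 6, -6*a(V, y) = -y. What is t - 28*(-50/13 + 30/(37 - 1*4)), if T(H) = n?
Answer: 14334/143 ≈ 100.24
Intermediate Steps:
a(V, y) = y/6 (a(V, y) = -(-1)*y/6 = y/6)
T(H) = 6
t = 18 (t = (3 + 6)*(((1/6)*6)*2) = 9*(1*2) = 9*2 = 18)
t - 28*(-50/13 + 30/(37 - 1*4)) = 18 - 28*(-50/13 + 30/(37 - 1*4)) = 18 - 28*(-50*1/13 + 30/(37 - 4)) = 18 - 28*(-50/13 + 30/33) = 18 - 28*(-50/13 + 30*(1/33)) = 18 - 28*(-50/13 + 10/11) = 18 - 28*(-420/143) = 18 + 11760/143 = 14334/143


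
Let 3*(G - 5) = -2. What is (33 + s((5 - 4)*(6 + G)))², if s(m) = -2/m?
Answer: 1034289/961 ≈ 1076.3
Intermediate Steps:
G = 13/3 (G = 5 + (⅓)*(-2) = 5 - ⅔ = 13/3 ≈ 4.3333)
(33 + s((5 - 4)*(6 + G)))² = (33 - 2*1/((5 - 4)*(6 + 13/3)))² = (33 - 2/(1*(31/3)))² = (33 - 2/31/3)² = (33 - 2*3/31)² = (33 - 6/31)² = (1017/31)² = 1034289/961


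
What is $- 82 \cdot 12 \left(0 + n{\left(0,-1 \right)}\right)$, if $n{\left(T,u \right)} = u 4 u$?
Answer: $-3936$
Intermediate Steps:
$n{\left(T,u \right)} = 4 u^{2}$ ($n{\left(T,u \right)} = 4 u u = 4 u^{2}$)
$- 82 \cdot 12 \left(0 + n{\left(0,-1 \right)}\right) = - 82 \cdot 12 \left(0 + 4 \left(-1\right)^{2}\right) = - 82 \cdot 12 \left(0 + 4 \cdot 1\right) = - 82 \cdot 12 \left(0 + 4\right) = - 82 \cdot 12 \cdot 4 = \left(-82\right) 48 = -3936$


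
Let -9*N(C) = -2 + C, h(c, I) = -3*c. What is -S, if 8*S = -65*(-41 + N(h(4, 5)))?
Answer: -23075/72 ≈ -320.49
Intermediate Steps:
N(C) = 2/9 - C/9 (N(C) = -(-2 + C)/9 = 2/9 - C/9)
S = 23075/72 (S = (-65*(-41 + (2/9 - (-1)*4/3)))/8 = (-65*(-41 + (2/9 - ⅑*(-12))))/8 = (-65*(-41 + (2/9 + 4/3)))/8 = (-65*(-41 + 14/9))/8 = (-65*(-355/9))/8 = (⅛)*(23075/9) = 23075/72 ≈ 320.49)
-S = -1*23075/72 = -23075/72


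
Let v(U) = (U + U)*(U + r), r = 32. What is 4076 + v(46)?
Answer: 11252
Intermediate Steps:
v(U) = 2*U*(32 + U) (v(U) = (U + U)*(U + 32) = (2*U)*(32 + U) = 2*U*(32 + U))
4076 + v(46) = 4076 + 2*46*(32 + 46) = 4076 + 2*46*78 = 4076 + 7176 = 11252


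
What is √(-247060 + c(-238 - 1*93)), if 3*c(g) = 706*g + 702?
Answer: 2*I*√730623/3 ≈ 569.84*I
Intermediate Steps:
c(g) = 234 + 706*g/3 (c(g) = (706*g + 702)/3 = (702 + 706*g)/3 = 234 + 706*g/3)
√(-247060 + c(-238 - 1*93)) = √(-247060 + (234 + 706*(-238 - 1*93)/3)) = √(-247060 + (234 + 706*(-238 - 93)/3)) = √(-247060 + (234 + (706/3)*(-331))) = √(-247060 + (234 - 233686/3)) = √(-247060 - 232984/3) = √(-974164/3) = 2*I*√730623/3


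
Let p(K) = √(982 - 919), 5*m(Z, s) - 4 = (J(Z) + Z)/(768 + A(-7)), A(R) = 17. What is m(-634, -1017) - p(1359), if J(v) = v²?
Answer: 404462/3925 - 3*√7 ≈ 95.110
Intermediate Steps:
m(Z, s) = ⅘ + Z/3925 + Z²/3925 (m(Z, s) = ⅘ + ((Z² + Z)/(768 + 17))/5 = ⅘ + ((Z + Z²)/785)/5 = ⅘ + ((Z + Z²)*(1/785))/5 = ⅘ + (Z/785 + Z²/785)/5 = ⅘ + (Z/3925 + Z²/3925) = ⅘ + Z/3925 + Z²/3925)
p(K) = 3*√7 (p(K) = √63 = 3*√7)
m(-634, -1017) - p(1359) = (⅘ + (1/3925)*(-634) + (1/3925)*(-634)²) - 3*√7 = (⅘ - 634/3925 + (1/3925)*401956) - 3*√7 = (⅘ - 634/3925 + 401956/3925) - 3*√7 = 404462/3925 - 3*√7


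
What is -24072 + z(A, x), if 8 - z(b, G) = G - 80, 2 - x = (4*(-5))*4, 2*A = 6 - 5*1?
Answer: -24066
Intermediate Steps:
A = 1/2 (A = (6 - 5*1)/2 = (6 - 5)/2 = (1/2)*1 = 1/2 ≈ 0.50000)
x = 82 (x = 2 - 4*(-5)*4 = 2 - (-20)*4 = 2 - 1*(-80) = 2 + 80 = 82)
z(b, G) = 88 - G (z(b, G) = 8 - (G - 80) = 8 - (-80 + G) = 8 + (80 - G) = 88 - G)
-24072 + z(A, x) = -24072 + (88 - 1*82) = -24072 + (88 - 82) = -24072 + 6 = -24066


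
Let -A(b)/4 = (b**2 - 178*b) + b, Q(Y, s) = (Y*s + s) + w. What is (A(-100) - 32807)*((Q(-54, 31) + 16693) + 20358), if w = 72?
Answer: -5095176360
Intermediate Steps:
Q(Y, s) = 72 + s + Y*s (Q(Y, s) = (Y*s + s) + 72 = (s + Y*s) + 72 = 72 + s + Y*s)
A(b) = -4*b**2 + 708*b (A(b) = -4*((b**2 - 178*b) + b) = -4*(b**2 - 177*b) = -4*b**2 + 708*b)
(A(-100) - 32807)*((Q(-54, 31) + 16693) + 20358) = (4*(-100)*(177 - 1*(-100)) - 32807)*(((72 + 31 - 54*31) + 16693) + 20358) = (4*(-100)*(177 + 100) - 32807)*(((72 + 31 - 1674) + 16693) + 20358) = (4*(-100)*277 - 32807)*((-1571 + 16693) + 20358) = (-110800 - 32807)*(15122 + 20358) = -143607*35480 = -5095176360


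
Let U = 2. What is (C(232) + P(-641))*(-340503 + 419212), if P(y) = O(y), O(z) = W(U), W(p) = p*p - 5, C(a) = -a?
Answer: -18339197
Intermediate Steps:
W(p) = -5 + p² (W(p) = p² - 5 = -5 + p²)
O(z) = -1 (O(z) = -5 + 2² = -5 + 4 = -1)
P(y) = -1
(C(232) + P(-641))*(-340503 + 419212) = (-1*232 - 1)*(-340503 + 419212) = (-232 - 1)*78709 = -233*78709 = -18339197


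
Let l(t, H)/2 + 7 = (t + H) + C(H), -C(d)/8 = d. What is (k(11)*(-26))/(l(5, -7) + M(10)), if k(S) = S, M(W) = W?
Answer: -11/4 ≈ -2.7500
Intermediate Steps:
C(d) = -8*d
l(t, H) = -14 - 14*H + 2*t (l(t, H) = -14 + 2*((t + H) - 8*H) = -14 + 2*((H + t) - 8*H) = -14 + 2*(t - 7*H) = -14 + (-14*H + 2*t) = -14 - 14*H + 2*t)
(k(11)*(-26))/(l(5, -7) + M(10)) = (11*(-26))/((-14 - 14*(-7) + 2*5) + 10) = -286/((-14 + 98 + 10) + 10) = -286/(94 + 10) = -286/104 = -286*1/104 = -11/4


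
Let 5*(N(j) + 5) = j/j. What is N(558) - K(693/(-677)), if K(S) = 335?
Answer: -1699/5 ≈ -339.80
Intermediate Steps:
N(j) = -24/5 (N(j) = -5 + (j/j)/5 = -5 + (1/5)*1 = -5 + 1/5 = -24/5)
N(558) - K(693/(-677)) = -24/5 - 1*335 = -24/5 - 335 = -1699/5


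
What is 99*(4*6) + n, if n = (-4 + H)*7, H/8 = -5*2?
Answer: 1788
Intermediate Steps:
H = -80 (H = 8*(-5*2) = 8*(-10) = -80)
n = -588 (n = (-4 - 80)*7 = -84*7 = -588)
99*(4*6) + n = 99*(4*6) - 588 = 99*24 - 588 = 2376 - 588 = 1788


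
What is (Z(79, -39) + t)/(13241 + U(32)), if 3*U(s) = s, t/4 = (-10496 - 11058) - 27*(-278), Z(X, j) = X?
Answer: -168339/39755 ≈ -4.2344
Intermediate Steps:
t = -56192 (t = 4*((-10496 - 11058) - 27*(-278)) = 4*(-21554 + 7506) = 4*(-14048) = -56192)
U(s) = s/3
(Z(79, -39) + t)/(13241 + U(32)) = (79 - 56192)/(13241 + (⅓)*32) = -56113/(13241 + 32/3) = -56113/39755/3 = -56113*3/39755 = -168339/39755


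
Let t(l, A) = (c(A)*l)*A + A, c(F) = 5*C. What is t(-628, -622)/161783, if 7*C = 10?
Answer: 19526446/1132481 ≈ 17.242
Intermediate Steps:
C = 10/7 (C = (⅐)*10 = 10/7 ≈ 1.4286)
c(F) = 50/7 (c(F) = 5*(10/7) = 50/7)
t(l, A) = A + 50*A*l/7 (t(l, A) = (50*l/7)*A + A = 50*A*l/7 + A = A + 50*A*l/7)
t(-628, -622)/161783 = ((⅐)*(-622)*(7 + 50*(-628)))/161783 = ((⅐)*(-622)*(7 - 31400))*(1/161783) = ((⅐)*(-622)*(-31393))*(1/161783) = (19526446/7)*(1/161783) = 19526446/1132481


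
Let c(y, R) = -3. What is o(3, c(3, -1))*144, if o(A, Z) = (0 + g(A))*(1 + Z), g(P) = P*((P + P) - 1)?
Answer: -4320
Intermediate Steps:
g(P) = P*(-1 + 2*P) (g(P) = P*(2*P - 1) = P*(-1 + 2*P))
o(A, Z) = A*(1 + Z)*(-1 + 2*A) (o(A, Z) = (0 + A*(-1 + 2*A))*(1 + Z) = (A*(-1 + 2*A))*(1 + Z) = A*(1 + Z)*(-1 + 2*A))
o(3, c(3, -1))*144 = (3*(1 - 3)*(-1 + 2*3))*144 = (3*(-2)*(-1 + 6))*144 = (3*(-2)*5)*144 = -30*144 = -4320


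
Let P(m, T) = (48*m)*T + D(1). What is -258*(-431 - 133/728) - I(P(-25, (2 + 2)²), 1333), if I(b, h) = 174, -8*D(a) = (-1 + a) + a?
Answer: 5775699/52 ≈ 1.1107e+5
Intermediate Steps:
D(a) = ⅛ - a/4 (D(a) = -((-1 + a) + a)/8 = -(-1 + 2*a)/8 = ⅛ - a/4)
P(m, T) = -⅛ + 48*T*m (P(m, T) = (48*m)*T + (⅛ - ¼*1) = 48*T*m + (⅛ - ¼) = 48*T*m - ⅛ = -⅛ + 48*T*m)
-258*(-431 - 133/728) - I(P(-25, (2 + 2)²), 1333) = -258*(-431 - 133/728) - 1*174 = -258*(-431 - 133*1/728) - 174 = -258*(-431 - 19/104) - 174 = -258*(-44843/104) - 174 = 5784747/52 - 174 = 5775699/52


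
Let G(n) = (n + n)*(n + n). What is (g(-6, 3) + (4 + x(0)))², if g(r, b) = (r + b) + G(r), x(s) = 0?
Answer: 21025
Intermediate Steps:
G(n) = 4*n² (G(n) = (2*n)*(2*n) = 4*n²)
g(r, b) = b + r + 4*r² (g(r, b) = (r + b) + 4*r² = (b + r) + 4*r² = b + r + 4*r²)
(g(-6, 3) + (4 + x(0)))² = ((3 - 6 + 4*(-6)²) + (4 + 0))² = ((3 - 6 + 4*36) + 4)² = ((3 - 6 + 144) + 4)² = (141 + 4)² = 145² = 21025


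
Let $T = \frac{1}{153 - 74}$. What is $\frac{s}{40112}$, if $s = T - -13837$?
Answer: $\frac{273281}{792212} \approx 0.34496$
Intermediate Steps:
$T = \frac{1}{79} \approx 0.012658$
$s = \frac{1093124}{79}$ ($s = \frac{1}{79} - -13837 = \frac{1}{79} + 13837 = \frac{1093124}{79} \approx 13837.0$)
$\frac{s}{40112} = \frac{1093124}{79 \cdot 40112} = \frac{1093124}{79} \cdot \frac{1}{40112} = \frac{273281}{792212}$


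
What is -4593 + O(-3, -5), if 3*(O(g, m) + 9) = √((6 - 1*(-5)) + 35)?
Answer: -4602 + √46/3 ≈ -4599.7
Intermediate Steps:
O(g, m) = -9 + √46/3 (O(g, m) = -9 + √((6 - 1*(-5)) + 35)/3 = -9 + √((6 + 5) + 35)/3 = -9 + √(11 + 35)/3 = -9 + √46/3)
-4593 + O(-3, -5) = -4593 + (-9 + √46/3) = -4602 + √46/3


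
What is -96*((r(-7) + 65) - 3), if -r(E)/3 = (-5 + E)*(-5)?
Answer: 11328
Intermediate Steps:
r(E) = -75 + 15*E (r(E) = -3*(-5 + E)*(-5) = -3*(25 - 5*E) = -75 + 15*E)
-96*((r(-7) + 65) - 3) = -96*(((-75 + 15*(-7)) + 65) - 3) = -96*(((-75 - 105) + 65) - 3) = -96*((-180 + 65) - 3) = -96*(-115 - 3) = -96*(-118) = 11328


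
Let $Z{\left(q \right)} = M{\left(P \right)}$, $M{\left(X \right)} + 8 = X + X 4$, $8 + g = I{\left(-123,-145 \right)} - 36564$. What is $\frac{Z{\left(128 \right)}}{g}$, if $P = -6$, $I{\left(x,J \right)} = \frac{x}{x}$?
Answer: $\frac{38}{36571} \approx 0.0010391$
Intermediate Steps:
$I{\left(x,J \right)} = 1$
$g = -36571$ ($g = -8 + \left(1 - 36564\right) = -8 - 36563 = -36571$)
$M{\left(X \right)} = -8 + 5 X$ ($M{\left(X \right)} = -8 + \left(X + X 4\right) = -8 + \left(X + 4 X\right) = -8 + 5 X$)
$Z{\left(q \right)} = -38$ ($Z{\left(q \right)} = -8 + 5 \left(-6\right) = -8 - 30 = -38$)
$\frac{Z{\left(128 \right)}}{g} = - \frac{38}{-36571} = \left(-38\right) \left(- \frac{1}{36571}\right) = \frac{38}{36571}$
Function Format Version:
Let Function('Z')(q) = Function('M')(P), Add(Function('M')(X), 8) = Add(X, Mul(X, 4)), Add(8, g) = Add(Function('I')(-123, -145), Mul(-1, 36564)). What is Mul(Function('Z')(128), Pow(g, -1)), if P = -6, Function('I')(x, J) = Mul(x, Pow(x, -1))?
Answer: Rational(38, 36571) ≈ 0.0010391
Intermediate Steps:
Function('I')(x, J) = 1
g = -36571 (g = Add(-8, Add(1, Mul(-1, 36564))) = Add(-8, Add(1, -36564)) = Add(-8, -36563) = -36571)
Function('M')(X) = Add(-8, Mul(5, X)) (Function('M')(X) = Add(-8, Add(X, Mul(X, 4))) = Add(-8, Add(X, Mul(4, X))) = Add(-8, Mul(5, X)))
Function('Z')(q) = -38 (Function('Z')(q) = Add(-8, Mul(5, -6)) = Add(-8, -30) = -38)
Mul(Function('Z')(128), Pow(g, -1)) = Mul(-38, Pow(-36571, -1)) = Mul(-38, Rational(-1, 36571)) = Rational(38, 36571)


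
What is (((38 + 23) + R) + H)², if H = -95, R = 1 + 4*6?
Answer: 81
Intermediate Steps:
R = 25 (R = 1 + 24 = 25)
(((38 + 23) + R) + H)² = (((38 + 23) + 25) - 95)² = ((61 + 25) - 95)² = (86 - 95)² = (-9)² = 81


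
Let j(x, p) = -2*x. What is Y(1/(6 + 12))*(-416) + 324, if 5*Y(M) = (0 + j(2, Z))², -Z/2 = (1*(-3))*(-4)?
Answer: -5036/5 ≈ -1007.2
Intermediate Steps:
Z = -24 (Z = -2*1*(-3)*(-4) = -(-6)*(-4) = -2*12 = -24)
Y(M) = 16/5 (Y(M) = (0 - 2*2)²/5 = (0 - 4)²/5 = (⅕)*(-4)² = (⅕)*16 = 16/5)
Y(1/(6 + 12))*(-416) + 324 = (16/5)*(-416) + 324 = -6656/5 + 324 = -5036/5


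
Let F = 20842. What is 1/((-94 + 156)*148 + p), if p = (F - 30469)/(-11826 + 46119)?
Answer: 11431/104887647 ≈ 0.00010898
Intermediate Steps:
p = -3209/11431 (p = (20842 - 30469)/(-11826 + 46119) = -9627/34293 = -9627*1/34293 = -3209/11431 ≈ -0.28073)
1/((-94 + 156)*148 + p) = 1/((-94 + 156)*148 - 3209/11431) = 1/(62*148 - 3209/11431) = 1/(9176 - 3209/11431) = 1/(104887647/11431) = 11431/104887647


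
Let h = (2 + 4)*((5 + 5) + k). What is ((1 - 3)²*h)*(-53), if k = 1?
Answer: -13992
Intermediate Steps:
h = 66 (h = (2 + 4)*((5 + 5) + 1) = 6*(10 + 1) = 6*11 = 66)
((1 - 3)²*h)*(-53) = ((1 - 3)²*66)*(-53) = ((-2)²*66)*(-53) = (4*66)*(-53) = 264*(-53) = -13992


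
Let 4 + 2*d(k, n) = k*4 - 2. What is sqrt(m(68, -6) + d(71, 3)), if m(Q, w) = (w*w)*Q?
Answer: sqrt(2587) ≈ 50.863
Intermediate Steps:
d(k, n) = -3 + 2*k (d(k, n) = -2 + (k*4 - 2)/2 = -2 + (4*k - 2)/2 = -2 + (-2 + 4*k)/2 = -2 + (-1 + 2*k) = -3 + 2*k)
m(Q, w) = Q*w**2 (m(Q, w) = w**2*Q = Q*w**2)
sqrt(m(68, -6) + d(71, 3)) = sqrt(68*(-6)**2 + (-3 + 2*71)) = sqrt(68*36 + (-3 + 142)) = sqrt(2448 + 139) = sqrt(2587)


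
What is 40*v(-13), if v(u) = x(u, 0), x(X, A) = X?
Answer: -520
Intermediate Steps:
v(u) = u
40*v(-13) = 40*(-13) = -520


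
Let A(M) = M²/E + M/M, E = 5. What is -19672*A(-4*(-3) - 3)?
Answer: -1691792/5 ≈ -3.3836e+5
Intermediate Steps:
A(M) = 1 + M²/5 (A(M) = M²/5 + M/M = M²*(⅕) + 1 = M²/5 + 1 = 1 + M²/5)
-19672*A(-4*(-3) - 3) = -19672*(1 + (-4*(-3) - 3)²/5) = -19672*(1 + (12 - 3)²/5) = -19672*(1 + (⅕)*9²) = -19672*(1 + (⅕)*81) = -19672*(1 + 81/5) = -19672*86/5 = -1691792/5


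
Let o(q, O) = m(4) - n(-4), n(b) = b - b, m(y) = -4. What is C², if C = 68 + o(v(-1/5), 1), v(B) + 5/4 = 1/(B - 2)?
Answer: 4096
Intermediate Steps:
n(b) = 0
v(B) = -5/4 + 1/(-2 + B) (v(B) = -5/4 + 1/(B - 2) = -5/4 + 1/(-2 + B))
o(q, O) = -4 (o(q, O) = -4 - 1*0 = -4 + 0 = -4)
C = 64 (C = 68 - 4 = 64)
C² = 64² = 4096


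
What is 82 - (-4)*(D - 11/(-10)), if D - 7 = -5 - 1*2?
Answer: 432/5 ≈ 86.400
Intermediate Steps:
D = 0 (D = 7 + (-5 - 1*2) = 7 + (-5 - 2) = 7 - 7 = 0)
82 - (-4)*(D - 11/(-10)) = 82 - (-4)*(0 - 11/(-10)) = 82 - (-4)*(0 - 11*(-⅒)) = 82 - (-4)*(0 + 11/10) = 82 - (-4)*11/10 = 82 - 1*(-22/5) = 82 + 22/5 = 432/5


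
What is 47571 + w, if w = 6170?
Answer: 53741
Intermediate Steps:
47571 + w = 47571 + 6170 = 53741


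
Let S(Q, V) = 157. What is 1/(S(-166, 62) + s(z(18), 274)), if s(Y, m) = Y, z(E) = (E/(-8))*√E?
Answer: 1256/196463 + 54*√2/196463 ≈ 0.0067818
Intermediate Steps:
z(E) = -E^(3/2)/8 (z(E) = (E*(-⅛))*√E = (-E/8)*√E = -E^(3/2)/8)
1/(S(-166, 62) + s(z(18), 274)) = 1/(157 - 27*√2/4)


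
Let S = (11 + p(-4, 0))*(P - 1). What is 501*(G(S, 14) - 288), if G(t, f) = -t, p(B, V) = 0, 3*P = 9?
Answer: -155310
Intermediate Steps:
P = 3 (P = (⅓)*9 = 3)
S = 22 (S = (11 + 0)*(3 - 1) = 11*2 = 22)
501*(G(S, 14) - 288) = 501*(-1*22 - 288) = 501*(-22 - 288) = 501*(-310) = -155310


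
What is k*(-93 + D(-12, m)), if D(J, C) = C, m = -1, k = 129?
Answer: -12126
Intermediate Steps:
k*(-93 + D(-12, m)) = 129*(-93 - 1) = 129*(-94) = -12126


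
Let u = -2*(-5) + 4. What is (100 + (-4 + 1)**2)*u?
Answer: 1526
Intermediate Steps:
u = 14 (u = 10 + 4 = 14)
(100 + (-4 + 1)**2)*u = (100 + (-4 + 1)**2)*14 = (100 + (-3)**2)*14 = (100 + 9)*14 = 109*14 = 1526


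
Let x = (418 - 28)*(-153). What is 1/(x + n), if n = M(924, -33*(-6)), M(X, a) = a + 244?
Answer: -1/59228 ≈ -1.6884e-5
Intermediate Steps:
x = -59670 (x = 390*(-153) = -59670)
M(X, a) = 244 + a
n = 442 (n = 244 - 33*(-6) = 244 + 198 = 442)
1/(x + n) = 1/(-59670 + 442) = 1/(-59228) = -1/59228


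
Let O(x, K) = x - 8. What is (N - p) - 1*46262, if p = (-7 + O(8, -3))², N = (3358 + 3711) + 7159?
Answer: -32083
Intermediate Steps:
O(x, K) = -8 + x
N = 14228 (N = 7069 + 7159 = 14228)
p = 49 (p = (-7 + (-8 + 8))² = (-7 + 0)² = (-7)² = 49)
(N - p) - 1*46262 = (14228 - 1*49) - 1*46262 = (14228 - 49) - 46262 = 14179 - 46262 = -32083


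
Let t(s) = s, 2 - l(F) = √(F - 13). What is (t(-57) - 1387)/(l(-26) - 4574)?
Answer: 2200656/6967741 - 1444*I*√39/20903223 ≈ 0.31583 - 0.00043141*I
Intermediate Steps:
l(F) = 2 - √(-13 + F) (l(F) = 2 - √(F - 13) = 2 - √(-13 + F))
(t(-57) - 1387)/(l(-26) - 4574) = (-57 - 1387)/((2 - √(-13 - 26)) - 4574) = -1444/((2 - √(-39)) - 4574) = -1444/((2 - I*√39) - 4574) = -1444/(-4572 - I*√39)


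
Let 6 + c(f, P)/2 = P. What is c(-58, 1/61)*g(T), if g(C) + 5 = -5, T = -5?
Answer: 7300/61 ≈ 119.67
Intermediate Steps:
c(f, P) = -12 + 2*P
g(C) = -10 (g(C) = -5 - 5 = -10)
c(-58, 1/61)*g(T) = (-12 + 2/61)*(-10) = -730/61*(-10) = 7300/61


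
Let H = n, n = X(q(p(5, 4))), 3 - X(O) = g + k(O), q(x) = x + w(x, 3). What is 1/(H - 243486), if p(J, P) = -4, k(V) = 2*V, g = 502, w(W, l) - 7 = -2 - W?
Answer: -1/243995 ≈ -4.0984e-6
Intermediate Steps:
w(W, l) = 5 - W (w(W, l) = 7 + (-2 - W) = 5 - W)
q(x) = 5 (q(x) = x + (5 - x) = 5)
X(O) = -499 - 2*O (X(O) = 3 - (502 + 2*O) = 3 + (-502 - 2*O) = -499 - 2*O)
n = -509 (n = -499 - 2*5 = -499 - 10 = -509)
H = -509
1/(H - 243486) = 1/(-509 - 243486) = 1/(-243995) = -1/243995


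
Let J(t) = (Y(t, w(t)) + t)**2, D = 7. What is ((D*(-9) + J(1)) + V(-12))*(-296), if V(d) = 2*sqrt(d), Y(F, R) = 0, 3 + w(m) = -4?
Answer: 18352 - 1184*I*sqrt(3) ≈ 18352.0 - 2050.8*I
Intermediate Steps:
w(m) = -7 (w(m) = -3 - 4 = -7)
J(t) = t**2 (J(t) = (0 + t)**2 = t**2)
((D*(-9) + J(1)) + V(-12))*(-296) = ((7*(-9) + 1**2) + 2*sqrt(-12))*(-296) = ((-63 + 1) + 2*(2*I*sqrt(3)))*(-296) = (-62 + 4*I*sqrt(3))*(-296) = 18352 - 1184*I*sqrt(3)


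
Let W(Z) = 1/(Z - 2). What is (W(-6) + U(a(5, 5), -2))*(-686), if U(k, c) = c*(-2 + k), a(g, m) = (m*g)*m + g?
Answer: 702807/4 ≈ 1.7570e+5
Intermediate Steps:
a(g, m) = g + g*m**2 (a(g, m) = (g*m)*m + g = g*m**2 + g = g + g*m**2)
W(Z) = 1/(-2 + Z)
(W(-6) + U(a(5, 5), -2))*(-686) = (1/(-2 - 6) - 2*(-2 + 5*(1 + 5**2)))*(-686) = (1/(-8) - 2*(-2 + 5*(1 + 25)))*(-686) = (-1/8 - 2*(-2 + 5*26))*(-686) = (-1/8 - 2*(-2 + 130))*(-686) = (-1/8 - 2*128)*(-686) = (-1/8 - 256)*(-686) = -2049/8*(-686) = 702807/4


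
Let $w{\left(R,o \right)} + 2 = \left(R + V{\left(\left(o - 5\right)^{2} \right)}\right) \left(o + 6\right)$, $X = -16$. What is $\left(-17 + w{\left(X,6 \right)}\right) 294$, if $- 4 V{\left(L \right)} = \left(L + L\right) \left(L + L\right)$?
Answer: $-65562$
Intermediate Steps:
$V{\left(L \right)} = - L^{2}$ ($V{\left(L \right)} = - \frac{\left(L + L\right) \left(L + L\right)}{4} = - \frac{2 L 2 L}{4} = - \frac{4 L^{2}}{4} = - L^{2}$)
$w{\left(R,o \right)} = -2 + \left(6 + o\right) \left(R - \left(-5 + o\right)^{4}\right)$ ($w{\left(R,o \right)} = -2 + \left(R - \left(\left(o - 5\right)^{2}\right)^{2}\right) \left(o + 6\right) = -2 + \left(R - \left(\left(-5 + o\right)^{2}\right)^{2}\right) \left(6 + o\right) = -2 + \left(R - \left(-5 + o\right)^{4}\right) \left(6 + o\right) = -2 + \left(6 + o\right) \left(R - \left(-5 + o\right)^{4}\right)$)
$\left(-17 + w{\left(X,6 \right)}\right) 294 = \left(-17 - \left(194 + 12 \left(-5 + 6\right)^{4}\right)\right) 294 = \left(-17 - \left(194 + 12\right)\right) 294 = \left(-17 - \left(200 + 6\right)\right) 294 = \left(-17 - 206\right) 294 = \left(-223\right) 294 = -65562$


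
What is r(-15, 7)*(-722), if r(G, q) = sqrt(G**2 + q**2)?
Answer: -722*sqrt(274) ≈ -11951.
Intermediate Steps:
r(-15, 7)*(-722) = sqrt((-15)**2 + 7**2)*(-722) = sqrt(225 + 49)*(-722) = sqrt(274)*(-722) = -722*sqrt(274)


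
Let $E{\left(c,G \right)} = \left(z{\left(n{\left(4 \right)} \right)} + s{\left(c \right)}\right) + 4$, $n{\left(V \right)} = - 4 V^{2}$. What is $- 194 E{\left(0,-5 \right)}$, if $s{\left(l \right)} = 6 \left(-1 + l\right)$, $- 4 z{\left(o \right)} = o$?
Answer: $-2716$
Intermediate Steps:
$z{\left(o \right)} = - \frac{o}{4}$
$s{\left(l \right)} = -6 + 6 l$
$E{\left(c,G \right)} = 14 + 6 c$ ($E{\left(c,G \right)} = \left(- \frac{\left(-4\right) 4^{2}}{4} + \left(-6 + 6 c\right)\right) + 4 = \left(- \frac{\left(-4\right) 16}{4} + \left(-6 + 6 c\right)\right) + 4 = \left(\left(- \frac{1}{4}\right) \left(-64\right) + \left(-6 + 6 c\right)\right) + 4 = \left(16 + \left(-6 + 6 c\right)\right) + 4 = \left(10 + 6 c\right) + 4 = 14 + 6 c$)
$- 194 E{\left(0,-5 \right)} = - 194 \left(14 + 6 \cdot 0\right) = - 194 \left(14 + 0\right) = \left(-194\right) 14 = -2716$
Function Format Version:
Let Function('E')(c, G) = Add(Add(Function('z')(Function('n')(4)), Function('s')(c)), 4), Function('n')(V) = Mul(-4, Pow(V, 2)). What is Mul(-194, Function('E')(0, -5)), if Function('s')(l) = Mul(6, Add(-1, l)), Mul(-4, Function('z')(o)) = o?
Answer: -2716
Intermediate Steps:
Function('z')(o) = Mul(Rational(-1, 4), o)
Function('s')(l) = Add(-6, Mul(6, l))
Function('E')(c, G) = Add(14, Mul(6, c)) (Function('E')(c, G) = Add(Add(Mul(Rational(-1, 4), Mul(-4, Pow(4, 2))), Add(-6, Mul(6, c))), 4) = Add(Add(Mul(Rational(-1, 4), Mul(-4, 16)), Add(-6, Mul(6, c))), 4) = Add(Add(Mul(Rational(-1, 4), -64), Add(-6, Mul(6, c))), 4) = Add(Add(16, Add(-6, Mul(6, c))), 4) = Add(Add(10, Mul(6, c)), 4) = Add(14, Mul(6, c)))
Mul(-194, Function('E')(0, -5)) = Mul(-194, Add(14, Mul(6, 0))) = Mul(-194, Add(14, 0)) = Mul(-194, 14) = -2716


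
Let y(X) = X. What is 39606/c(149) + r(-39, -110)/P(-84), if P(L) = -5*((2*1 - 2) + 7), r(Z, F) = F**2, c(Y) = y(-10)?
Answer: -150721/35 ≈ -4306.3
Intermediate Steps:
c(Y) = -10
P(L) = -35 (P(L) = -5*((2 - 2) + 7) = -5*(0 + 7) = -5*7 = -35)
39606/c(149) + r(-39, -110)/P(-84) = 39606/(-10) + (-110)**2/(-35) = 39606*(-1/10) + 12100*(-1/35) = -19803/5 - 2420/7 = -150721/35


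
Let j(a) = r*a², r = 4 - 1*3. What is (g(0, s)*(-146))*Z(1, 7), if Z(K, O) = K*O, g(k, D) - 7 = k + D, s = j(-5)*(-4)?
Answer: 95046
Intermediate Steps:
r = 1 (r = 4 - 3 = 1)
j(a) = a² (j(a) = 1*a² = a²)
s = -100 (s = (-5)²*(-4) = 25*(-4) = -100)
g(k, D) = 7 + D + k (g(k, D) = 7 + (k + D) = 7 + (D + k) = 7 + D + k)
(g(0, s)*(-146))*Z(1, 7) = ((7 - 100 + 0)*(-146))*(1*7) = -93*(-146)*7 = 13578*7 = 95046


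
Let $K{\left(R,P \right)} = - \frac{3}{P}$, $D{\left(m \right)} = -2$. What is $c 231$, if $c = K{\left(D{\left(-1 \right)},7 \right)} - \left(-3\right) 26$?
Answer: $17919$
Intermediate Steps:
$c = \frac{543}{7}$ ($c = - \frac{3}{7} - \left(-3\right) 26 = \left(-3\right) \frac{1}{7} - -78 = - \frac{3}{7} + 78 = \frac{543}{7} \approx 77.571$)
$c 231 = \frac{543}{7} \cdot 231 = 17919$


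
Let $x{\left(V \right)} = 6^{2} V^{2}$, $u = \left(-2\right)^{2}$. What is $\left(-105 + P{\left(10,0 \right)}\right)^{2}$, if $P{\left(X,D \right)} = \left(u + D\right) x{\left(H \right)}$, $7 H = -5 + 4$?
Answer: $\frac{25010001}{2401} \approx 10417.0$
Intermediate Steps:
$H = - \frac{1}{7}$ ($H = \frac{-5 + 4}{7} = \frac{1}{7} \left(-1\right) = - \frac{1}{7} \approx -0.14286$)
$u = 4$
$x{\left(V \right)} = 36 V^{2}$
$P{\left(X,D \right)} = \frac{144}{49} + \frac{36 D}{49}$ ($P{\left(X,D \right)} = \left(4 + D\right) 36 \left(- \frac{1}{7}\right)^{2} = \left(4 + D\right) 36 \cdot \frac{1}{49} = \left(4 + D\right) \frac{36}{49} = \frac{144}{49} + \frac{36 D}{49}$)
$\left(-105 + P{\left(10,0 \right)}\right)^{2} = \left(-105 + \left(\frac{144}{49} + \frac{36}{49} \cdot 0\right)\right)^{2} = \left(-105 + \left(\frac{144}{49} + 0\right)\right)^{2} = \left(-105 + \frac{144}{49}\right)^{2} = \left(- \frac{5001}{49}\right)^{2} = \frac{25010001}{2401}$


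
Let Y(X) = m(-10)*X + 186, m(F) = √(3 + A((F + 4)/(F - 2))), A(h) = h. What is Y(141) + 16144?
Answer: 16330 + 141*√14/2 ≈ 16594.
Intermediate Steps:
m(F) = √(3 + (4 + F)/(-2 + F)) (m(F) = √(3 + (F + 4)/(F - 2)) = √(3 + (4 + F)/(-2 + F)))
Y(X) = 186 + X*√14/2 (Y(X) = (√2*√((-1 + 2*(-10))/(-2 - 10)))*X + 186 = (√2*√((-1 - 20)/(-12)))*X + 186 = (√2*√(-1/12*(-21)))*X + 186 = (√2*√(7/4))*X + 186 = (√2*(√7/2))*X + 186 = (√14/2)*X + 186 = X*√14/2 + 186 = 186 + X*√14/2)
Y(141) + 16144 = (186 + (½)*141*√14) + 16144 = (186 + 141*√14/2) + 16144 = 16330 + 141*√14/2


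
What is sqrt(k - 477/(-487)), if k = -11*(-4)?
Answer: sqrt(10667735)/487 ≈ 6.7067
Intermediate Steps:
k = 44
sqrt(k - 477/(-487)) = sqrt(44 - 477/(-487)) = sqrt(44 - 477*(-1/487)) = sqrt(44 + 477/487) = sqrt(21905/487) = sqrt(10667735)/487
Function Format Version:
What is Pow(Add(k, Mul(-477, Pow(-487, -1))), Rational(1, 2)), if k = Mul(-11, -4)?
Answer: Mul(Rational(1, 487), Pow(10667735, Rational(1, 2))) ≈ 6.7067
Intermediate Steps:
k = 44
Pow(Add(k, Mul(-477, Pow(-487, -1))), Rational(1, 2)) = Pow(Add(44, Mul(-477, Pow(-487, -1))), Rational(1, 2)) = Pow(Add(44, Mul(-477, Rational(-1, 487))), Rational(1, 2)) = Pow(Add(44, Rational(477, 487)), Rational(1, 2)) = Pow(Rational(21905, 487), Rational(1, 2)) = Mul(Rational(1, 487), Pow(10667735, Rational(1, 2)))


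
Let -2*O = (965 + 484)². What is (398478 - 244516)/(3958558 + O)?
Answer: 307924/5817515 ≈ 0.052930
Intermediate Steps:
O = -2099601/2 (O = -(965 + 484)²/2 = -½*1449² = -½*2099601 = -2099601/2 ≈ -1.0498e+6)
(398478 - 244516)/(3958558 + O) = (398478 - 244516)/(3958558 - 2099601/2) = 153962/(5817515/2) = 153962*(2/5817515) = 307924/5817515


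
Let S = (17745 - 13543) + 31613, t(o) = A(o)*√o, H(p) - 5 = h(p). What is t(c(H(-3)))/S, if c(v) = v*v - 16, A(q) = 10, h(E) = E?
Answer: 4*I*√3/7163 ≈ 0.00096722*I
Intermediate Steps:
H(p) = 5 + p
c(v) = -16 + v² (c(v) = v² - 16 = -16 + v²)
t(o) = 10*√o
S = 35815 (S = 4202 + 31613 = 35815)
t(c(H(-3)))/S = (10*√(-16 + (5 - 3)²))/35815 = (10*√(-16 + 2²))*(1/35815) = (10*√(-16 + 4))*(1/35815) = (10*√(-12))*(1/35815) = (10*(2*I*√3))*(1/35815) = (20*I*√3)*(1/35815) = 4*I*√3/7163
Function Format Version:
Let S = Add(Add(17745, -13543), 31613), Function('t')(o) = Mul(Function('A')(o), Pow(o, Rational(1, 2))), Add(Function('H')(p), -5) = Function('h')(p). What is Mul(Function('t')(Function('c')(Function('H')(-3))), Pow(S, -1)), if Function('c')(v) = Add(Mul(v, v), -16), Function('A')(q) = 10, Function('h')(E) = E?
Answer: Mul(Rational(4, 7163), I, Pow(3, Rational(1, 2))) ≈ Mul(0.00096722, I)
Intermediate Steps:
Function('H')(p) = Add(5, p)
Function('c')(v) = Add(-16, Pow(v, 2)) (Function('c')(v) = Add(Pow(v, 2), -16) = Add(-16, Pow(v, 2)))
Function('t')(o) = Mul(10, Pow(o, Rational(1, 2)))
S = 35815 (S = Add(4202, 31613) = 35815)
Mul(Function('t')(Function('c')(Function('H')(-3))), Pow(S, -1)) = Mul(Mul(10, Pow(Add(-16, Pow(Add(5, -3), 2)), Rational(1, 2))), Pow(35815, -1)) = Mul(Mul(10, Pow(Add(-16, Pow(2, 2)), Rational(1, 2))), Rational(1, 35815)) = Mul(Mul(10, Pow(Add(-16, 4), Rational(1, 2))), Rational(1, 35815)) = Mul(Mul(10, Pow(-12, Rational(1, 2))), Rational(1, 35815)) = Mul(Mul(10, Mul(2, I, Pow(3, Rational(1, 2)))), Rational(1, 35815)) = Mul(Mul(20, I, Pow(3, Rational(1, 2))), Rational(1, 35815)) = Mul(Rational(4, 7163), I, Pow(3, Rational(1, 2)))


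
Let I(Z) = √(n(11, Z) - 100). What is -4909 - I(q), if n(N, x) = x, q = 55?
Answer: -4909 - 3*I*√5 ≈ -4909.0 - 6.7082*I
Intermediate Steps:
I(Z) = √(-100 + Z) (I(Z) = √(Z - 100) = √(-100 + Z))
-4909 - I(q) = -4909 - √(-100 + 55) = -4909 - √(-45) = -4909 - 3*I*√5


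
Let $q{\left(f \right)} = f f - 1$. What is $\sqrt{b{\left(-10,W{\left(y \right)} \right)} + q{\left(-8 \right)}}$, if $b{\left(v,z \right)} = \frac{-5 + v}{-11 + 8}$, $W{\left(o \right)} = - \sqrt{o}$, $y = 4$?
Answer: $2 \sqrt{17} \approx 8.2462$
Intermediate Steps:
$q{\left(f \right)} = -1 + f^{2}$ ($q{\left(f \right)} = f^{2} - 1 = -1 + f^{2}$)
$b{\left(v,z \right)} = \frac{5}{3} - \frac{v}{3}$ ($b{\left(v,z \right)} = \frac{-5 + v}{-3} = \left(-5 + v\right) \left(- \frac{1}{3}\right) = \frac{5}{3} - \frac{v}{3}$)
$\sqrt{b{\left(-10,W{\left(y \right)} \right)} + q{\left(-8 \right)}} = \sqrt{\left(\frac{5}{3} - - \frac{10}{3}\right) - \left(1 - \left(-8\right)^{2}\right)} = \sqrt{\left(\frac{5}{3} + \frac{10}{3}\right) + \left(-1 + 64\right)} = \sqrt{5 + 63} = \sqrt{68} = 2 \sqrt{17}$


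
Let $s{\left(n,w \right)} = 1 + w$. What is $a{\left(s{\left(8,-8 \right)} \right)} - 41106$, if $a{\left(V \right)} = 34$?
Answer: $-41072$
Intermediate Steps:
$a{\left(s{\left(8,-8 \right)} \right)} - 41106 = 34 - 41106 = -41072$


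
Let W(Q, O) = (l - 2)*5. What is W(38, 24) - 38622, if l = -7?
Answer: -38667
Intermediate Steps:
W(Q, O) = -45 (W(Q, O) = (-7 - 2)*5 = -9*5 = -45)
W(38, 24) - 38622 = -45 - 38622 = -38667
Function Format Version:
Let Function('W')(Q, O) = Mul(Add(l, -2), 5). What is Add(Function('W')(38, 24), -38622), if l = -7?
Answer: -38667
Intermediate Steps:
Function('W')(Q, O) = -45 (Function('W')(Q, O) = Mul(Add(-7, -2), 5) = Mul(-9, 5) = -45)
Add(Function('W')(38, 24), -38622) = Add(-45, -38622) = -38667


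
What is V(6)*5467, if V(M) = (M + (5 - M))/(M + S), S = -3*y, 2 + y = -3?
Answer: 3905/3 ≈ 1301.7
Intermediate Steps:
y = -5 (y = -2 - 3 = -5)
S = 15 (S = -3*(-5) = 15)
V(M) = 5/(15 + M) (V(M) = (M + (5 - M))/(M + 15) = 5/(15 + M))
V(6)*5467 = (5/(15 + 6))*5467 = (5/21)*5467 = 3905/3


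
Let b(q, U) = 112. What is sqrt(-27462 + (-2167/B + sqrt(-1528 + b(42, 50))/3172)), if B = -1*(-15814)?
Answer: sqrt(-4318810747081846210 + 99157749314*I*sqrt(354))/12540502 ≈ 3.5793e-5 + 165.72*I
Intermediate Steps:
B = 15814
sqrt(-27462 + (-2167/B + sqrt(-1528 + b(42, 50))/3172)) = sqrt(-27462 + (-2167/15814 + sqrt(-1528 + 112)/3172)) = sqrt(-27462 + (-2167*1/15814 + sqrt(-1416)*(1/3172))) = sqrt(-27462 + (-2167/15814 + (2*I*sqrt(354))*(1/3172))) = sqrt(-27462 + (-2167/15814 + I*sqrt(354)/1586)) = sqrt(-434286235/15814 + I*sqrt(354)/1586)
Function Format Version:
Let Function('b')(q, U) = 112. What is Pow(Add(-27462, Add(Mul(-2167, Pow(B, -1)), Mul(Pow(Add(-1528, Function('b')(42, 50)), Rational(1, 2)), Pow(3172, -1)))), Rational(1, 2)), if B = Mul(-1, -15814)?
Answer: Mul(Rational(1, 12540502), Pow(Add(-4318810747081846210, Mul(99157749314, I, Pow(354, Rational(1, 2)))), Rational(1, 2))) ≈ Add(3.5793e-5, Mul(165.72, I))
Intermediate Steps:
B = 15814
Pow(Add(-27462, Add(Mul(-2167, Pow(B, -1)), Mul(Pow(Add(-1528, Function('b')(42, 50)), Rational(1, 2)), Pow(3172, -1)))), Rational(1, 2)) = Pow(Add(-27462, Add(Mul(-2167, Pow(15814, -1)), Mul(Pow(Add(-1528, 112), Rational(1, 2)), Pow(3172, -1)))), Rational(1, 2)) = Pow(Add(-27462, Add(Mul(-2167, Rational(1, 15814)), Mul(Pow(-1416, Rational(1, 2)), Rational(1, 3172)))), Rational(1, 2)) = Pow(Add(-27462, Add(Rational(-2167, 15814), Mul(Mul(2, I, Pow(354, Rational(1, 2))), Rational(1, 3172)))), Rational(1, 2)) = Pow(Add(-27462, Add(Rational(-2167, 15814), Mul(Rational(1, 1586), I, Pow(354, Rational(1, 2))))), Rational(1, 2)) = Pow(Add(Rational(-434286235, 15814), Mul(Rational(1, 1586), I, Pow(354, Rational(1, 2)))), Rational(1, 2))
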